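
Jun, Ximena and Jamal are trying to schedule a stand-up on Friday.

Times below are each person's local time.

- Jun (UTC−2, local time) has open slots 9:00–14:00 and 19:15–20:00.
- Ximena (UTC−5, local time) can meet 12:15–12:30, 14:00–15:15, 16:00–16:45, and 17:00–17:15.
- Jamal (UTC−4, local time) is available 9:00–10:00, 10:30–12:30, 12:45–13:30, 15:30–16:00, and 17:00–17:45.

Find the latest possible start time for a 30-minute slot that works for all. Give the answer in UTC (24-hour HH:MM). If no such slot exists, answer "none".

Jun → UTC: 11:00–16:00, 21:15–22:00.
Ximena → UTC: 17:15–17:30, 19:00–20:15, 21:00–21:45, 22:00–22:15.
Jamal → UTC: 13:00–14:00, 14:30–16:30, 16:45–17:30, 19:30–20:00, 21:00–21:45.
Jun ∩ Ximena: 21:15–21:45.
Jun ∩ Ximena ∩ Jamal: 21:15–21:45.
Windows ≥ 30 min: 21:15–21:45.
Latest start in the last window 21:15–21:45 is 21:45 − 30 min = 21:15.

21:15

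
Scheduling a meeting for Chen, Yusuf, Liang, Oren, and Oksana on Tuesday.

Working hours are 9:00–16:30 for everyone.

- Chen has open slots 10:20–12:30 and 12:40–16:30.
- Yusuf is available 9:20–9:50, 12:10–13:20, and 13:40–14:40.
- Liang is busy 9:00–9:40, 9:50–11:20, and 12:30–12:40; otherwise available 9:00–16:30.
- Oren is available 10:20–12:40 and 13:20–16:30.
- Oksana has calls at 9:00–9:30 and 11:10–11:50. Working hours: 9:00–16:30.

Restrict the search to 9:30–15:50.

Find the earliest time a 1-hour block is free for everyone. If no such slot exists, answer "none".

Liang free within 09:00–16:30: 09:40–09:50, 11:20–12:30, 12:40–16:30.
Oksana free within 09:00–16:30: 09:30–11:10, 11:50–16:30.
Chen ∩ Yusuf: 12:10–12:30, 12:40–13:20, 13:40–14:40.
Chen ∩ Yusuf ∩ Liang: 12:10–12:30, 12:40–13:20, 13:40–14:40.
Chen ∩ Yusuf ∩ Liang ∩ Oren: 12:10–12:30, 13:40–14:40.
Chen ∩ Yusuf ∩ Liang ∩ Oren ∩ Oksana: 12:10–12:30, 13:40–14:40.
Restricted to 09:30–15:50: 12:10–12:30, 13:40–14:40.
Windows ≥ 60 min: 13:40–14:40.
Earliest such window starts at 13:40.

13:40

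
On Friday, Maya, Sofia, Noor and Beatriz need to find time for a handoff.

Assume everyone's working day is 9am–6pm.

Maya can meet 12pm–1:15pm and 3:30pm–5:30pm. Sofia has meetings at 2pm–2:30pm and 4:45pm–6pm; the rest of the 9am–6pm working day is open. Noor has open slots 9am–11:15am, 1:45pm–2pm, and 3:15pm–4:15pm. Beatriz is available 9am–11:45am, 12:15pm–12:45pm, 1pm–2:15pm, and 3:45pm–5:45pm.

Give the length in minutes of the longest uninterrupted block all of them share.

Sofia free within 09:00–18:00: 09:00–14:00, 14:30–16:45.
Maya ∩ Sofia: 12:00–13:15, 15:30–16:45.
Maya ∩ Sofia ∩ Noor: 15:30–16:15.
Maya ∩ Sofia ∩ Noor ∩ Beatriz: 15:45–16:15.
Single common window of 30 minutes.

30 minutes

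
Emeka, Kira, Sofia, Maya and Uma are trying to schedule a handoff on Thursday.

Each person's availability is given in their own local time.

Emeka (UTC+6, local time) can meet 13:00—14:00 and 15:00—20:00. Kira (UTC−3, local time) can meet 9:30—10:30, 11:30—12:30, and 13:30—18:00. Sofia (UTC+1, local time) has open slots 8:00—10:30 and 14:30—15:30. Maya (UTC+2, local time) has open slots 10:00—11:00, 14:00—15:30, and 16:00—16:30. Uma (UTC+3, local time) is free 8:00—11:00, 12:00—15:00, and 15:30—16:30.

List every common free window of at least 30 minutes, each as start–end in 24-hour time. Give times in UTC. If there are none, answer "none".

none

Emeka → UTC: 07:00–08:00, 09:00–14:00.
Kira → UTC: 12:30–13:30, 14:30–15:30, 16:30–21:00.
Sofia → UTC: 07:00–09:30, 13:30–14:30.
Maya → UTC: 08:00–09:00, 12:00–13:30, 14:00–14:30.
Uma → UTC: 05:00–08:00, 09:00–12:00, 12:30–13:30.
Emeka ∩ Kira: 12:30–13:30.
Emeka ∩ Kira ∩ Sofia: (none).
Emeka ∩ Kira ∩ Sofia ∩ Maya: (none).
Emeka ∩ Kira ∩ Sofia ∩ Maya ∩ Uma: (none).
Windows ≥ 30 min: (none).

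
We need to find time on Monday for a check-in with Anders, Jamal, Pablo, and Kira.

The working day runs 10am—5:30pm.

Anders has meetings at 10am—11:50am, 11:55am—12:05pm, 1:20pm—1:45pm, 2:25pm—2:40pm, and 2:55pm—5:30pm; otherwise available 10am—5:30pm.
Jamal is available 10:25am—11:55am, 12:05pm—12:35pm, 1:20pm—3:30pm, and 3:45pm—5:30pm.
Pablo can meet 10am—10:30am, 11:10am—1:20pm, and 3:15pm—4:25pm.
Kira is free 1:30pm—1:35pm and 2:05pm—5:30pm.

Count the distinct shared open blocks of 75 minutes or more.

0

Anders free within 10:00–17:30: 11:50–11:55, 12:05–13:20, 13:45–14:25, 14:40–14:55.
Anders ∩ Jamal: 11:50–11:55, 12:05–12:35, 13:45–14:25, 14:40–14:55.
Anders ∩ Jamal ∩ Pablo: 11:50–11:55, 12:05–12:35.
Anders ∩ Jamal ∩ Pablo ∩ Kira: (none).
Windows ≥ 75 min: (none).
That's 0 windows.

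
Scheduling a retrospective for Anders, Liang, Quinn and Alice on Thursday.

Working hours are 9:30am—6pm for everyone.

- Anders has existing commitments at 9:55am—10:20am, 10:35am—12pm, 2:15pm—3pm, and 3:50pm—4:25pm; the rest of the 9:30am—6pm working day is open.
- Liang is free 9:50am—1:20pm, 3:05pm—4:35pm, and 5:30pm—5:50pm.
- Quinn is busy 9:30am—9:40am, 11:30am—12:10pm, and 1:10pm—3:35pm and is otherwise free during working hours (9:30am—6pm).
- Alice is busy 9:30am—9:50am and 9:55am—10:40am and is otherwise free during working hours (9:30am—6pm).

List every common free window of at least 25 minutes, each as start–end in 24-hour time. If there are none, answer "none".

12:10–13:10

Anders free within 09:30–18:00: 09:30–09:55, 10:20–10:35, 12:00–14:15, 15:00–15:50, 16:25–18:00.
Quinn free within 09:30–18:00: 09:40–11:30, 12:10–13:10, 15:35–18:00.
Alice free within 09:30–18:00: 09:50–09:55, 10:40–18:00.
Anders ∩ Liang: 09:50–09:55, 10:20–10:35, 12:00–13:20, 15:05–15:50, 16:25–16:35, 17:30–17:50.
Anders ∩ Liang ∩ Quinn: 09:50–09:55, 10:20–10:35, 12:10–13:10, 15:35–15:50, 16:25–16:35, 17:30–17:50.
Anders ∩ Liang ∩ Quinn ∩ Alice: 09:50–09:55, 12:10–13:10, 15:35–15:50, 16:25–16:35, 17:30–17:50.
Windows ≥ 25 min: 12:10–13:10.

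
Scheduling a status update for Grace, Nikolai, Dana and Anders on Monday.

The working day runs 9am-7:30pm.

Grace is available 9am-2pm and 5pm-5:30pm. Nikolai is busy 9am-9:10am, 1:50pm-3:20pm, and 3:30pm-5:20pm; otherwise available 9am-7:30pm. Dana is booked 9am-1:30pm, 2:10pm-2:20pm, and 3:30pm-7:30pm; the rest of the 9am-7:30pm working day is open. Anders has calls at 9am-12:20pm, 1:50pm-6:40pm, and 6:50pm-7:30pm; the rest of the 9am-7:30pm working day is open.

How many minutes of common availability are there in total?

20 minutes

Nikolai free within 09:00–19:30: 09:10–13:50, 15:20–15:30, 17:20–19:30.
Dana free within 09:00–19:30: 13:30–14:10, 14:20–15:30.
Anders free within 09:00–19:30: 12:20–13:50, 18:40–18:50.
Grace ∩ Nikolai: 09:10–13:50, 17:20–17:30.
Grace ∩ Nikolai ∩ Dana: 13:30–13:50.
Grace ∩ Nikolai ∩ Dana ∩ Anders: 13:30–13:50.
Total common minutes: 20.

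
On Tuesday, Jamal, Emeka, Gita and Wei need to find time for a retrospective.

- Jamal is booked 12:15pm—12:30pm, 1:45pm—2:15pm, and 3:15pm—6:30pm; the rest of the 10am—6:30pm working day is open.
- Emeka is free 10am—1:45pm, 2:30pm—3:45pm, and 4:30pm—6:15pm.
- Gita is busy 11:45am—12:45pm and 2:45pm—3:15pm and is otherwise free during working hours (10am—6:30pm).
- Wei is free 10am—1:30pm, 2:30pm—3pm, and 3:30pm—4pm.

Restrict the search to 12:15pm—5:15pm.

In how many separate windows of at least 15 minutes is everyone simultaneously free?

2

Jamal free within 10:00–18:30: 10:00–12:15, 12:30–13:45, 14:15–15:15.
Gita free within 10:00–18:30: 10:00–11:45, 12:45–14:45, 15:15–18:30.
Jamal ∩ Emeka: 10:00–12:15, 12:30–13:45, 14:30–15:15.
Jamal ∩ Emeka ∩ Gita: 10:00–11:45, 12:45–13:45, 14:30–14:45.
Jamal ∩ Emeka ∩ Gita ∩ Wei: 10:00–11:45, 12:45–13:30, 14:30–14:45.
Restricted to 12:15–17:15: 12:45–13:30, 14:30–14:45.
Windows ≥ 15 min: 12:45–13:30, 14:30–14:45.
That's 2 windows.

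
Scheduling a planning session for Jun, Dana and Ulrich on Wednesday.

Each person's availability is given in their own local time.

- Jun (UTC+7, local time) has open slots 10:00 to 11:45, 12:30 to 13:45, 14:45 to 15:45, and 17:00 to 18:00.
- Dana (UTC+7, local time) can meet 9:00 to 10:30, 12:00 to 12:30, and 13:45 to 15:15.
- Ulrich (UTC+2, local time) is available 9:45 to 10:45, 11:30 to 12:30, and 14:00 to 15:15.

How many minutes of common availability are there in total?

Jun → UTC: 03:00–04:45, 05:30–06:45, 07:45–08:45, 10:00–11:00.
Dana → UTC: 02:00–03:30, 05:00–05:30, 06:45–08:15.
Ulrich → UTC: 07:45–08:45, 09:30–10:30, 12:00–13:15.
Jun ∩ Dana: 03:00–03:30, 07:45–08:15.
Jun ∩ Dana ∩ Ulrich: 07:45–08:15.
Total common minutes: 30.

30 minutes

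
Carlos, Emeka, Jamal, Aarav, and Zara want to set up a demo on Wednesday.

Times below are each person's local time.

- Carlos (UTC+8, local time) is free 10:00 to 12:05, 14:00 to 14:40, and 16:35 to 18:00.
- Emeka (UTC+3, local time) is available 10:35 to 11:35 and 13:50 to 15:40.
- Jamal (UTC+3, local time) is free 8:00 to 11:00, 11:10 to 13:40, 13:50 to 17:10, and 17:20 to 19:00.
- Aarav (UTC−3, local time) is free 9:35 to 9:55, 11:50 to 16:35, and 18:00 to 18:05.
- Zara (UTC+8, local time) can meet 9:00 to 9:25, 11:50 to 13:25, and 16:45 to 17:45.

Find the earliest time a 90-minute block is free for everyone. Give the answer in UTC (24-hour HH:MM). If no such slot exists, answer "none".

none

Carlos → UTC: 02:00–04:05, 06:00–06:40, 08:35–10:00.
Emeka → UTC: 07:35–08:35, 10:50–12:40.
Jamal → UTC: 05:00–08:00, 08:10–10:40, 10:50–14:10, 14:20–16:00.
Aarav → UTC: 12:35–12:55, 14:50–19:35, 21:00–21:05.
Zara → UTC: 01:00–01:25, 03:50–05:25, 08:45–09:45.
Carlos ∩ Emeka: (none).
Carlos ∩ Emeka ∩ Jamal: (none).
Carlos ∩ Emeka ∩ Jamal ∩ Aarav: (none).
Carlos ∩ Emeka ∩ Jamal ∩ Aarav ∩ Zara: (none).
Windows ≥ 90 min: (none).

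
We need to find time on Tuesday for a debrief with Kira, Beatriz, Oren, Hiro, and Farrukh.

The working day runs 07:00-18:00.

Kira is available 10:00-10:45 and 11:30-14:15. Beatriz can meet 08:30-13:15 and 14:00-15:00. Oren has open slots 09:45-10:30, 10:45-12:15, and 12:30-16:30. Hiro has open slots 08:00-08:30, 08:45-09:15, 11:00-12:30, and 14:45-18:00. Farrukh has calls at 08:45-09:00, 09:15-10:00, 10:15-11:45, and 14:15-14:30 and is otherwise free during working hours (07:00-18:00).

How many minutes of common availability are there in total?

30 minutes

Farrukh free within 07:00–18:00: 07:00–08:45, 09:00–09:15, 10:00–10:15, 11:45–14:15, 14:30–18:00.
Kira ∩ Beatriz: 10:00–10:45, 11:30–13:15, 14:00–14:15.
Kira ∩ Beatriz ∩ Oren: 10:00–10:30, 11:30–12:15, 12:30–13:15, 14:00–14:15.
Kira ∩ Beatriz ∩ Oren ∩ Hiro: 11:30–12:15.
Kira ∩ Beatriz ∩ Oren ∩ Hiro ∩ Farrukh: 11:45–12:15.
Total common minutes: 30.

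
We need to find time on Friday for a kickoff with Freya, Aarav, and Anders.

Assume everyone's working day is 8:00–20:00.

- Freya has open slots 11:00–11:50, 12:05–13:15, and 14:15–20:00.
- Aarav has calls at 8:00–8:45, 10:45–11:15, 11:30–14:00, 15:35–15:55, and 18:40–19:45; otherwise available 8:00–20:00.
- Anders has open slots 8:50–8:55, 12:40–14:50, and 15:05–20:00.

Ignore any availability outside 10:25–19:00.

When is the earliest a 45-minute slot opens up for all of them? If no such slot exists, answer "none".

15:55

Aarav free within 08:00–20:00: 08:45–10:45, 11:15–11:30, 14:00–15:35, 15:55–18:40, 19:45–20:00.
Freya ∩ Aarav: 11:15–11:30, 14:15–15:35, 15:55–18:40, 19:45–20:00.
Freya ∩ Aarav ∩ Anders: 14:15–14:50, 15:05–15:35, 15:55–18:40, 19:45–20:00.
Restricted to 10:25–19:00: 14:15–14:50, 15:05–15:35, 15:55–18:40.
Windows ≥ 45 min: 15:55–18:40.
Earliest such window starts at 15:55.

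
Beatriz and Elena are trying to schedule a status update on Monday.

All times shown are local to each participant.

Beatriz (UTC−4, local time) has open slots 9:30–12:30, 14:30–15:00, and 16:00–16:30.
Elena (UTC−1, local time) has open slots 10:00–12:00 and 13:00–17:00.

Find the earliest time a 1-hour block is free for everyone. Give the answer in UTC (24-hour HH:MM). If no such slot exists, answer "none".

Beatriz → UTC: 13:30–16:30, 18:30–19:00, 20:00–20:30.
Elena → UTC: 11:00–13:00, 14:00–18:00.
Beatriz ∩ Elena: 14:00–16:30.
Windows ≥ 60 min: 14:00–16:30.
Earliest such window starts at 14:00.

14:00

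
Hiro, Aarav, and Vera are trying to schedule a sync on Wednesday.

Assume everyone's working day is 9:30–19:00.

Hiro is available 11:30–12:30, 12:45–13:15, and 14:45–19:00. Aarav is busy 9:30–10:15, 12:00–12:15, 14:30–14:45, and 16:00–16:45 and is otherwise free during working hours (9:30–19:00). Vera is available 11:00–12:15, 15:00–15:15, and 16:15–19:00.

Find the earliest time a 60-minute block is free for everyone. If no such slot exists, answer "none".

Aarav free within 09:30–19:00: 10:15–12:00, 12:15–14:30, 14:45–16:00, 16:45–19:00.
Hiro ∩ Aarav: 11:30–12:00, 12:15–12:30, 12:45–13:15, 14:45–16:00, 16:45–19:00.
Hiro ∩ Aarav ∩ Vera: 11:30–12:00, 15:00–15:15, 16:45–19:00.
Windows ≥ 60 min: 16:45–19:00.
Earliest such window starts at 16:45.

16:45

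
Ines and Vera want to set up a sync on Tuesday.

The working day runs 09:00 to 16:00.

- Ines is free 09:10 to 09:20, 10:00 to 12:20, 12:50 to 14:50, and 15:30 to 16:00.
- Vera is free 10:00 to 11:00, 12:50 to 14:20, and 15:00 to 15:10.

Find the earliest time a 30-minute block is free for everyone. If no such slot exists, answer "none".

10:00

Ines ∩ Vera: 10:00–11:00, 12:50–14:20.
Windows ≥ 30 min: 10:00–11:00, 12:50–14:20.
Earliest such window starts at 10:00.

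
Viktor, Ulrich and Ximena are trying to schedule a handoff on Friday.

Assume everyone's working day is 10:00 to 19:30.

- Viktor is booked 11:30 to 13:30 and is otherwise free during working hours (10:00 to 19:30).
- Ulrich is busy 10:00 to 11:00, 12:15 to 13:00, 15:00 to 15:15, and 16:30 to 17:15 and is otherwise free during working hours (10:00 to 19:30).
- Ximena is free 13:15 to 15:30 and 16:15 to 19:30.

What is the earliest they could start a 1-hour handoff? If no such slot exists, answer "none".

13:30

Viktor free within 10:00–19:30: 10:00–11:30, 13:30–19:30.
Ulrich free within 10:00–19:30: 11:00–12:15, 13:00–15:00, 15:15–16:30, 17:15–19:30.
Viktor ∩ Ulrich: 11:00–11:30, 13:30–15:00, 15:15–16:30, 17:15–19:30.
Viktor ∩ Ulrich ∩ Ximena: 13:30–15:00, 15:15–15:30, 16:15–16:30, 17:15–19:30.
Windows ≥ 60 min: 13:30–15:00, 17:15–19:30.
Earliest such window starts at 13:30.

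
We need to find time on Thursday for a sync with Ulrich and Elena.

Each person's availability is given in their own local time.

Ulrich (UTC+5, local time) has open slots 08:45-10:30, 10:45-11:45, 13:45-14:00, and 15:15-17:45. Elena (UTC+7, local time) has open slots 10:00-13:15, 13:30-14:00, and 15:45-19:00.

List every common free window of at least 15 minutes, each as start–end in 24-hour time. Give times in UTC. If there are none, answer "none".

03:45–05:30, 05:45–06:15, 06:30–06:45, 08:45–09:00, 10:15–12:00

Ulrich → UTC: 03:45–05:30, 05:45–06:45, 08:45–09:00, 10:15–12:45.
Elena → UTC: 03:00–06:15, 06:30–07:00, 08:45–12:00.
Ulrich ∩ Elena: 03:45–05:30, 05:45–06:15, 06:30–06:45, 08:45–09:00, 10:15–12:00.
Windows ≥ 15 min: 03:45–05:30, 05:45–06:15, 06:30–06:45, 08:45–09:00, 10:15–12:00.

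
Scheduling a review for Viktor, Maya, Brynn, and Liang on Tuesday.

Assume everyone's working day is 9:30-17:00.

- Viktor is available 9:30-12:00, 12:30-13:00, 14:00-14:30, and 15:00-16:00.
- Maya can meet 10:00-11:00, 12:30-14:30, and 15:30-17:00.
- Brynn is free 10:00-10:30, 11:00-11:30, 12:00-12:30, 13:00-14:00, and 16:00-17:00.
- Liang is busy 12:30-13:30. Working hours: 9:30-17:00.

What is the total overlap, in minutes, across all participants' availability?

Liang free within 09:30–17:00: 09:30–12:30, 13:30–17:00.
Viktor ∩ Maya: 10:00–11:00, 12:30–13:00, 14:00–14:30, 15:30–16:00.
Viktor ∩ Maya ∩ Brynn: 10:00–10:30.
Viktor ∩ Maya ∩ Brynn ∩ Liang: 10:00–10:30.
Total common minutes: 30.

30 minutes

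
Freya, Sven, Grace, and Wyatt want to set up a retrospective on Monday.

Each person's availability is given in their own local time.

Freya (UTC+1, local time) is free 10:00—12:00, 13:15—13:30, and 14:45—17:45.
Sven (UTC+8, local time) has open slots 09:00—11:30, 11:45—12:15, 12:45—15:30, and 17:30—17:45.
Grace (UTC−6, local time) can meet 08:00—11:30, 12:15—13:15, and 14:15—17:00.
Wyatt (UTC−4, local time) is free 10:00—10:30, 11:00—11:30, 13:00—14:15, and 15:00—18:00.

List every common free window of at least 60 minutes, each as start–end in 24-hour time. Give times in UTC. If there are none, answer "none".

Freya → UTC: 09:00–11:00, 12:15–12:30, 13:45–16:45.
Sven → UTC: 01:00–03:30, 03:45–04:15, 04:45–07:30, 09:30–09:45.
Grace → UTC: 14:00–17:30, 18:15–19:15, 20:15–23:00.
Wyatt → UTC: 14:00–14:30, 15:00–15:30, 17:00–18:15, 19:00–22:00.
Freya ∩ Sven: 09:30–09:45.
Freya ∩ Sven ∩ Grace: (none).
Freya ∩ Sven ∩ Grace ∩ Wyatt: (none).
Windows ≥ 60 min: (none).

none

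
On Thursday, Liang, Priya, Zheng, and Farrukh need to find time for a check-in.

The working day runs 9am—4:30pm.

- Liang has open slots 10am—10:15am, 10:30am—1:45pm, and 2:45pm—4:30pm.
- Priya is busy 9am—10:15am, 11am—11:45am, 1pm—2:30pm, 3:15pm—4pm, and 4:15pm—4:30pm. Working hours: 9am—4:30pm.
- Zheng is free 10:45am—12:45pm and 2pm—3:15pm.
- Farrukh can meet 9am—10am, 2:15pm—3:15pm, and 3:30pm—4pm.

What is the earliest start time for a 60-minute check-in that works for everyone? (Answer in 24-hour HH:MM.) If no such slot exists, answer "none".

none

Priya free within 09:00–16:30: 10:15–11:00, 11:45–13:00, 14:30–15:15, 16:00–16:15.
Liang ∩ Priya: 10:30–11:00, 11:45–13:00, 14:45–15:15, 16:00–16:15.
Liang ∩ Priya ∩ Zheng: 10:45–11:00, 11:45–12:45, 14:45–15:15.
Liang ∩ Priya ∩ Zheng ∩ Farrukh: 14:45–15:15.
Windows ≥ 60 min: (none).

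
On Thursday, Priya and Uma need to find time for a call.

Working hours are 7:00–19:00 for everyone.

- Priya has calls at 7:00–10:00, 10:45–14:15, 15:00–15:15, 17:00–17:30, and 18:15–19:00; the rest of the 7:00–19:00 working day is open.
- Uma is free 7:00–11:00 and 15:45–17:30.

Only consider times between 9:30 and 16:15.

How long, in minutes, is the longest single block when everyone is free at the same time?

Priya free within 07:00–19:00: 10:00–10:45, 14:15–15:00, 15:15–17:00, 17:30–18:15.
Priya ∩ Uma: 10:00–10:45, 15:45–17:00.
Restricted to 09:30–16:15: 10:00–10:45, 15:45–16:15.
Common window lengths: 45, 30 min; longest is 45.

45 minutes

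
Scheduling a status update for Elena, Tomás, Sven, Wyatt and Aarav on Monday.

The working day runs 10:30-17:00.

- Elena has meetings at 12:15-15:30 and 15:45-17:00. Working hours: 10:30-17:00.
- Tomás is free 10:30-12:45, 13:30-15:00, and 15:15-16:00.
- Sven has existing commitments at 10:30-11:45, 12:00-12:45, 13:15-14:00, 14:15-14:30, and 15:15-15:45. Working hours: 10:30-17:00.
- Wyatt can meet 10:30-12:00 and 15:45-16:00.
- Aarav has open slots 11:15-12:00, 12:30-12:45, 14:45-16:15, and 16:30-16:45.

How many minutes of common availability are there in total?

Elena free within 10:30–17:00: 10:30–12:15, 15:30–15:45.
Sven free within 10:30–17:00: 11:45–12:00, 12:45–13:15, 14:00–14:15, 14:30–15:15, 15:45–17:00.
Elena ∩ Tomás: 10:30–12:15, 15:30–15:45.
Elena ∩ Tomás ∩ Sven: 11:45–12:00.
Elena ∩ Tomás ∩ Sven ∩ Wyatt: 11:45–12:00.
Elena ∩ Tomás ∩ Sven ∩ Wyatt ∩ Aarav: 11:45–12:00.
Total common minutes: 15.

15 minutes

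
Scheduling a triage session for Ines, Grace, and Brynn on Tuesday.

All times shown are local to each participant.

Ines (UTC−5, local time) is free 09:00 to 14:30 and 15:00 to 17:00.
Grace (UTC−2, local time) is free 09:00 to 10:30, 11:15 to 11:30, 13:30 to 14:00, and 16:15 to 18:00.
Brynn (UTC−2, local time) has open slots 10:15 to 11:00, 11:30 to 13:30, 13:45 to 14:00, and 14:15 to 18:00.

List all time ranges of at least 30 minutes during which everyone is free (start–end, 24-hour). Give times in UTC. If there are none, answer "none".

18:15–19:30

Ines → UTC: 14:00–19:30, 20:00–22:00.
Grace → UTC: 11:00–12:30, 13:15–13:30, 15:30–16:00, 18:15–20:00.
Brynn → UTC: 12:15–13:00, 13:30–15:30, 15:45–16:00, 16:15–20:00.
Ines ∩ Grace: 15:30–16:00, 18:15–19:30.
Ines ∩ Grace ∩ Brynn: 15:45–16:00, 18:15–19:30.
Windows ≥ 30 min: 18:15–19:30.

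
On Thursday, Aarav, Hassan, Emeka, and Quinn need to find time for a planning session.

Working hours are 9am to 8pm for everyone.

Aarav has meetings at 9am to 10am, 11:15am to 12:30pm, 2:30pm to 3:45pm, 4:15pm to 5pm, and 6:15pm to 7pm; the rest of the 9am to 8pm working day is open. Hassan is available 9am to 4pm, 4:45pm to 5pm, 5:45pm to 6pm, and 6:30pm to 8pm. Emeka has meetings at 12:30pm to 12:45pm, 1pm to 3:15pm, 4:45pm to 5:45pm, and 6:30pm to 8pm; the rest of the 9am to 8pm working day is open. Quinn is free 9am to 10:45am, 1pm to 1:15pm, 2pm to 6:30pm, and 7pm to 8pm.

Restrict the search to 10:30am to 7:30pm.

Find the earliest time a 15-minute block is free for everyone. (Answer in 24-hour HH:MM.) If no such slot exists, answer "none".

10:30

Aarav free within 09:00–20:00: 10:00–11:15, 12:30–14:30, 15:45–16:15, 17:00–18:15, 19:00–20:00.
Emeka free within 09:00–20:00: 09:00–12:30, 12:45–13:00, 15:15–16:45, 17:45–18:30.
Aarav ∩ Hassan: 10:00–11:15, 12:30–14:30, 15:45–16:00, 17:45–18:00, 19:00–20:00.
Aarav ∩ Hassan ∩ Emeka: 10:00–11:15, 12:45–13:00, 15:45–16:00, 17:45–18:00.
Aarav ∩ Hassan ∩ Emeka ∩ Quinn: 10:00–10:45, 15:45–16:00, 17:45–18:00.
Restricted to 10:30–19:30: 10:30–10:45, 15:45–16:00, 17:45–18:00.
Windows ≥ 15 min: 10:30–10:45, 15:45–16:00, 17:45–18:00.
Earliest such window starts at 10:30.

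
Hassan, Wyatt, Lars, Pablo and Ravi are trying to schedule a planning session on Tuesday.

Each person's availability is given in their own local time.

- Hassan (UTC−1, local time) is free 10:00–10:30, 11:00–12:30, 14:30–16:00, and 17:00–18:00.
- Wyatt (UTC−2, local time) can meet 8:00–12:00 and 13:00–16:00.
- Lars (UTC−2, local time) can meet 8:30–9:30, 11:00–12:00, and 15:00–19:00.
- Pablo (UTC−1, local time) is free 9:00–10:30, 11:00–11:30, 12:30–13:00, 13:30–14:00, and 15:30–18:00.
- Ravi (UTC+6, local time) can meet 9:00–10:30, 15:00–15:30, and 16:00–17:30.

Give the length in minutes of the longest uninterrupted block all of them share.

Hassan → UTC: 11:00–11:30, 12:00–13:30, 15:30–17:00, 18:00–19:00.
Wyatt → UTC: 10:00–14:00, 15:00–18:00.
Lars → UTC: 10:30–11:30, 13:00–14:00, 17:00–21:00.
Pablo → UTC: 10:00–11:30, 12:00–12:30, 13:30–14:00, 14:30–15:00, 16:30–19:00.
Ravi → UTC: 03:00–04:30, 09:00–09:30, 10:00–11:30.
Hassan ∩ Wyatt: 11:00–11:30, 12:00–13:30, 15:30–17:00.
Hassan ∩ Wyatt ∩ Lars: 11:00–11:30, 13:00–13:30.
Hassan ∩ Wyatt ∩ Lars ∩ Pablo: 11:00–11:30.
Hassan ∩ Wyatt ∩ Lars ∩ Pablo ∩ Ravi: 11:00–11:30.
Single common window of 30 minutes.

30 minutes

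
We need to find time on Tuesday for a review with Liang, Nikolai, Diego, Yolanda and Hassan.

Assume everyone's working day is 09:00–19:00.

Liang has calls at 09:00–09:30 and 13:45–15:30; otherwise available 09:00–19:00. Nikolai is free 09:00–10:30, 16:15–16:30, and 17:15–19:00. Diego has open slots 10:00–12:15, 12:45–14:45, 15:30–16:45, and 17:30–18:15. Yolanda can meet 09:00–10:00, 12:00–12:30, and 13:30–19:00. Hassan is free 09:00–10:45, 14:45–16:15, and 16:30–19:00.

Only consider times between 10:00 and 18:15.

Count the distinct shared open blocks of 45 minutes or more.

Liang free within 09:00–19:00: 09:30–13:45, 15:30–19:00.
Liang ∩ Nikolai: 09:30–10:30, 16:15–16:30, 17:15–19:00.
Liang ∩ Nikolai ∩ Diego: 10:00–10:30, 16:15–16:30, 17:30–18:15.
Liang ∩ Nikolai ∩ Diego ∩ Yolanda: 16:15–16:30, 17:30–18:15.
Liang ∩ Nikolai ∩ Diego ∩ Yolanda ∩ Hassan: 17:30–18:15.
Restricted to 10:00–18:15: 17:30–18:15.
Windows ≥ 45 min: 17:30–18:15.
That's 1 window.

1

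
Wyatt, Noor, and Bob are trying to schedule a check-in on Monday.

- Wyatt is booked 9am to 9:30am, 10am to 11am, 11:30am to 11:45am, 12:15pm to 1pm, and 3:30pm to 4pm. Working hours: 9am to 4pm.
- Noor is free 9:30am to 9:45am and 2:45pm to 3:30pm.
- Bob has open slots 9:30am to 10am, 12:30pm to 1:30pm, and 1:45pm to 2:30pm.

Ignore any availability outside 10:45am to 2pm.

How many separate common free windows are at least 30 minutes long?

Wyatt free within 09:00–16:00: 09:30–10:00, 11:00–11:30, 11:45–12:15, 13:00–15:30.
Wyatt ∩ Noor: 09:30–09:45, 14:45–15:30.
Wyatt ∩ Noor ∩ Bob: 09:30–09:45.
Restricted to 10:45–14:00: (none).
Windows ≥ 30 min: (none).
That's 0 windows.

0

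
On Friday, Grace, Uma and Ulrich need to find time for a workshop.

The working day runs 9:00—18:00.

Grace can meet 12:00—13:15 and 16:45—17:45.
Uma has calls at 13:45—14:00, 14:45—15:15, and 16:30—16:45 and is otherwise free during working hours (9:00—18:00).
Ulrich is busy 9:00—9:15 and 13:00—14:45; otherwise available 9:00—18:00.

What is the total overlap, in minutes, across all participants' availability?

120 minutes

Uma free within 09:00–18:00: 09:00–13:45, 14:00–14:45, 15:15–16:30, 16:45–18:00.
Ulrich free within 09:00–18:00: 09:15–13:00, 14:45–18:00.
Grace ∩ Uma: 12:00–13:15, 16:45–17:45.
Grace ∩ Uma ∩ Ulrich: 12:00–13:00, 16:45–17:45.
Total common minutes: 60 + 60 = 120.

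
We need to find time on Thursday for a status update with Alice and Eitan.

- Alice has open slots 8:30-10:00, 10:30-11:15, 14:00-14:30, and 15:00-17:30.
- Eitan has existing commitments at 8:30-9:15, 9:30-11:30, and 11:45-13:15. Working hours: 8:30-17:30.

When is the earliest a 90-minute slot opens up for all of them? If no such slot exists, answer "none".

15:00

Eitan free within 08:30–17:30: 09:15–09:30, 11:30–11:45, 13:15–17:30.
Alice ∩ Eitan: 09:15–09:30, 14:00–14:30, 15:00–17:30.
Windows ≥ 90 min: 15:00–17:30.
Earliest such window starts at 15:00.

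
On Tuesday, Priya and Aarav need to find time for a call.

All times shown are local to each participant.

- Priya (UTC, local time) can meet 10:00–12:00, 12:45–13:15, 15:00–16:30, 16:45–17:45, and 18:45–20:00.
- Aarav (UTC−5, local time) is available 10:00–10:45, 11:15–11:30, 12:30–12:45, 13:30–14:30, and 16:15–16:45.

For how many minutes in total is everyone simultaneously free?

Priya → UTC: 10:00–12:00, 12:45–13:15, 15:00–16:30, 16:45–17:45, 18:45–20:00.
Aarav → UTC: 15:00–15:45, 16:15–16:30, 17:30–17:45, 18:30–19:30, 21:15–21:45.
Priya ∩ Aarav: 15:00–15:45, 16:15–16:30, 17:30–17:45, 18:45–19:30.
Total common minutes: 45 + 15 + 15 + 45 = 120.

120 minutes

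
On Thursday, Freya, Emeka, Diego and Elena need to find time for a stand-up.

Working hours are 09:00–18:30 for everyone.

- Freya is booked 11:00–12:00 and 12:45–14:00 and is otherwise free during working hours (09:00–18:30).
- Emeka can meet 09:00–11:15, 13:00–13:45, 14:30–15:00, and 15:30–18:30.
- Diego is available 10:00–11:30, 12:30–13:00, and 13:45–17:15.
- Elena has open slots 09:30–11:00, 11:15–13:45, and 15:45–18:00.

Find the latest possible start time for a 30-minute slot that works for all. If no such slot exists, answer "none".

16:45

Freya free within 09:00–18:30: 09:00–11:00, 12:00–12:45, 14:00–18:30.
Freya ∩ Emeka: 09:00–11:00, 14:30–15:00, 15:30–18:30.
Freya ∩ Emeka ∩ Diego: 10:00–11:00, 14:30–15:00, 15:30–17:15.
Freya ∩ Emeka ∩ Diego ∩ Elena: 10:00–11:00, 15:45–17:15.
Windows ≥ 30 min: 10:00–11:00, 15:45–17:15.
Latest start in the last window 15:45–17:15 is 17:15 − 30 min = 16:45.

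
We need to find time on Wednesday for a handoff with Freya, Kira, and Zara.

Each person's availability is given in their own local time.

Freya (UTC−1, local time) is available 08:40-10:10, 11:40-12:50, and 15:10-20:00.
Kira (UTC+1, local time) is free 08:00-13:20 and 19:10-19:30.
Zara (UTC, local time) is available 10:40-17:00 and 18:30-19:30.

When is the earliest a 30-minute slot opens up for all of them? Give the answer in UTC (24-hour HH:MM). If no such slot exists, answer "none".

Freya → UTC: 09:40–11:10, 12:40–13:50, 16:10–21:00.
Kira → UTC: 07:00–12:20, 18:10–18:30.
Zara → UTC: 10:40–17:00, 18:30–19:30.
Freya ∩ Kira: 09:40–11:10, 18:10–18:30.
Freya ∩ Kira ∩ Zara: 10:40–11:10.
Windows ≥ 30 min: 10:40–11:10.
Earliest such window starts at 10:40.

10:40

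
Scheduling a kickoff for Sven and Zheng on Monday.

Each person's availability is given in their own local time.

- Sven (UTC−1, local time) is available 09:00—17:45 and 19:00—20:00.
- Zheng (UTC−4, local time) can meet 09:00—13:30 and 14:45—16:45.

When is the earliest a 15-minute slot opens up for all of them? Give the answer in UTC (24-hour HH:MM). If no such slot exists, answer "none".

13:00

Sven → UTC: 10:00–18:45, 20:00–21:00.
Zheng → UTC: 13:00–17:30, 18:45–20:45.
Sven ∩ Zheng: 13:00–17:30, 20:00–20:45.
Windows ≥ 15 min: 13:00–17:30, 20:00–20:45.
Earliest such window starts at 13:00.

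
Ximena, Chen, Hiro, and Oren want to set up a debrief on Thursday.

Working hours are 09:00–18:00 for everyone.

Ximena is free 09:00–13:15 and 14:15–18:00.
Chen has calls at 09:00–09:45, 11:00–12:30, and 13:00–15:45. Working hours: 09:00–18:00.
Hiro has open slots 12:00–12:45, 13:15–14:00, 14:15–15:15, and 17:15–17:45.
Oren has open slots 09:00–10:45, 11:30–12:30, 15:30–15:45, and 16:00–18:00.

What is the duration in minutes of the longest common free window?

30 minutes

Chen free within 09:00–18:00: 09:45–11:00, 12:30–13:00, 15:45–18:00.
Ximena ∩ Chen: 09:45–11:00, 12:30–13:00, 15:45–18:00.
Ximena ∩ Chen ∩ Hiro: 12:30–12:45, 17:15–17:45.
Ximena ∩ Chen ∩ Hiro ∩ Oren: 17:15–17:45.
Single common window of 30 minutes.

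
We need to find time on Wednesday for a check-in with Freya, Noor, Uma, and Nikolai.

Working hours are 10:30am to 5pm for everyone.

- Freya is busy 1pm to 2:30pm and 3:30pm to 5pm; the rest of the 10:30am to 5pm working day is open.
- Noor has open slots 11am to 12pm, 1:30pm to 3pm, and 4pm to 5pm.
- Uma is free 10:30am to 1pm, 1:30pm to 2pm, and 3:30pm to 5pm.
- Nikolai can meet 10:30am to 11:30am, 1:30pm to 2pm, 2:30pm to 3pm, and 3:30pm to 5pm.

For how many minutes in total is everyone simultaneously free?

30 minutes

Freya free within 10:30–17:00: 10:30–13:00, 14:30–15:30.
Freya ∩ Noor: 11:00–12:00, 14:30–15:00.
Freya ∩ Noor ∩ Uma: 11:00–12:00.
Freya ∩ Noor ∩ Uma ∩ Nikolai: 11:00–11:30.
Total common minutes: 30.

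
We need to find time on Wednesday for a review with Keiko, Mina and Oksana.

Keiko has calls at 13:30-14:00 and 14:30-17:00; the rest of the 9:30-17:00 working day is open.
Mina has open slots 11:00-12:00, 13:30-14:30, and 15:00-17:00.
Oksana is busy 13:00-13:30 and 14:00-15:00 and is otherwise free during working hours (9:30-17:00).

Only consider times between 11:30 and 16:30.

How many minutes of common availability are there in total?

Keiko free within 09:30–17:00: 09:30–13:30, 14:00–14:30.
Oksana free within 09:30–17:00: 09:30–13:00, 13:30–14:00, 15:00–17:00.
Keiko ∩ Mina: 11:00–12:00, 14:00–14:30.
Keiko ∩ Mina ∩ Oksana: 11:00–12:00.
Restricted to 11:30–16:30: 11:30–12:00.
Total common minutes: 30.

30 minutes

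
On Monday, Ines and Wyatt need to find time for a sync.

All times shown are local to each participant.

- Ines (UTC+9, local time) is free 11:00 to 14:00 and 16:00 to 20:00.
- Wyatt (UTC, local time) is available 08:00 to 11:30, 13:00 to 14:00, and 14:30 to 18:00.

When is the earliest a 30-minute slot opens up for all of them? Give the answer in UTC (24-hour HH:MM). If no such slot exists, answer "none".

Ines → UTC: 02:00–05:00, 07:00–11:00.
Wyatt → UTC: 08:00–11:30, 13:00–14:00, 14:30–18:00.
Ines ∩ Wyatt: 08:00–11:00.
Windows ≥ 30 min: 08:00–11:00.
Earliest such window starts at 08:00.

08:00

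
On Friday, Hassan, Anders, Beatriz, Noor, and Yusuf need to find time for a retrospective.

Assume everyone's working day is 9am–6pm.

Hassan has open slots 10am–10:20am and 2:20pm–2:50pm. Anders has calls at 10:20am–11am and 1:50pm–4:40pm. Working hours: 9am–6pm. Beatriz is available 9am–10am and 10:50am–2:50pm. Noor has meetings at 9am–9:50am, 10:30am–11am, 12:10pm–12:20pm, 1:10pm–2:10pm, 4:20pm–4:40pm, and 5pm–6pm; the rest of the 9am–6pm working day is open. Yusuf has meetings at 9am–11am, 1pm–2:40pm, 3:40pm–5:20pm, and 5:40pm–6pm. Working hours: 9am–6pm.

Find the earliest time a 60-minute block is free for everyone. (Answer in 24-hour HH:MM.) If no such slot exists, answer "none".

Anders free within 09:00–18:00: 09:00–10:20, 11:00–13:50, 16:40–18:00.
Noor free within 09:00–18:00: 09:50–10:30, 11:00–12:10, 12:20–13:10, 14:10–16:20, 16:40–17:00.
Yusuf free within 09:00–18:00: 11:00–13:00, 14:40–15:40, 17:20–17:40.
Hassan ∩ Anders: 10:00–10:20.
Hassan ∩ Anders ∩ Beatriz: (none).
Hassan ∩ Anders ∩ Beatriz ∩ Noor: (none).
Hassan ∩ Anders ∩ Beatriz ∩ Noor ∩ Yusuf: (none).
Windows ≥ 60 min: (none).

none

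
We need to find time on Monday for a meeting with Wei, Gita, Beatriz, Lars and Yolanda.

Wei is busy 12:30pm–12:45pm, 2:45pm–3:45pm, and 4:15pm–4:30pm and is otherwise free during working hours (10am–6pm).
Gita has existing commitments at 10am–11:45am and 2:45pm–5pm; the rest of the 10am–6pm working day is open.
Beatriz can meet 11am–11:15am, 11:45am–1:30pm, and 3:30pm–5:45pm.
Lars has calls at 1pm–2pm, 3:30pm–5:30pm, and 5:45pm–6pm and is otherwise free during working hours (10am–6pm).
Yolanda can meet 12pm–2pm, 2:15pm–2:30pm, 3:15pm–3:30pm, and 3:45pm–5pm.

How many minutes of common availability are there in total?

45 minutes

Wei free within 10:00–18:00: 10:00–12:30, 12:45–14:45, 15:45–16:15, 16:30–18:00.
Gita free within 10:00–18:00: 11:45–14:45, 17:00–18:00.
Lars free within 10:00–18:00: 10:00–13:00, 14:00–15:30, 17:30–17:45.
Wei ∩ Gita: 11:45–12:30, 12:45–14:45, 17:00–18:00.
Wei ∩ Gita ∩ Beatriz: 11:45–12:30, 12:45–13:30, 17:00–17:45.
Wei ∩ Gita ∩ Beatriz ∩ Lars: 11:45–12:30, 12:45–13:00, 17:30–17:45.
Wei ∩ Gita ∩ Beatriz ∩ Lars ∩ Yolanda: 12:00–12:30, 12:45–13:00.
Total common minutes: 30 + 15 = 45.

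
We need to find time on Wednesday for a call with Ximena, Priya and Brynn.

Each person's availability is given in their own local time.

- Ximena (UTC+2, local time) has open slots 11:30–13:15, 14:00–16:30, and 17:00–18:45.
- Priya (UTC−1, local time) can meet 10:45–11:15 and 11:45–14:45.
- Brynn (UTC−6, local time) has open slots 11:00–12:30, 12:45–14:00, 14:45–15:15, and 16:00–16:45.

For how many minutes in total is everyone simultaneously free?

0 minutes

Ximena → UTC: 09:30–11:15, 12:00–14:30, 15:00–16:45.
Priya → UTC: 11:45–12:15, 12:45–15:45.
Brynn → UTC: 17:00–18:30, 18:45–20:00, 20:45–21:15, 22:00–22:45.
Ximena ∩ Priya: 12:00–12:15, 12:45–14:30, 15:00–15:45.
Ximena ∩ Priya ∩ Brynn: (none).
Total common minutes: 0.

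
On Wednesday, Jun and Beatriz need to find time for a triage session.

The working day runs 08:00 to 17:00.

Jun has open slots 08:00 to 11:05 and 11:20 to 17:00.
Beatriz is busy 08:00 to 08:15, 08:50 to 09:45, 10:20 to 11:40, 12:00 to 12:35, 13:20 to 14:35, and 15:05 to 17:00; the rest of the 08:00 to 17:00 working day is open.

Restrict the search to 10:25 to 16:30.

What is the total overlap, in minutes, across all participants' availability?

Beatriz free within 08:00–17:00: 08:15–08:50, 09:45–10:20, 11:40–12:00, 12:35–13:20, 14:35–15:05.
Jun ∩ Beatriz: 08:15–08:50, 09:45–10:20, 11:40–12:00, 12:35–13:20, 14:35–15:05.
Restricted to 10:25–16:30: 11:40–12:00, 12:35–13:20, 14:35–15:05.
Total common minutes: 20 + 45 + 30 = 95.

95 minutes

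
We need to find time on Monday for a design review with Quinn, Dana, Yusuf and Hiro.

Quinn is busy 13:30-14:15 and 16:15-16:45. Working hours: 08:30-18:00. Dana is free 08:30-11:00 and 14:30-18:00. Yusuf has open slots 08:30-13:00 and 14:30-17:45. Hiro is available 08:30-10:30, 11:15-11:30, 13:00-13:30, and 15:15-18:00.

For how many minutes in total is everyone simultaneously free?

Quinn free within 08:30–18:00: 08:30–13:30, 14:15–16:15, 16:45–18:00.
Quinn ∩ Dana: 08:30–11:00, 14:30–16:15, 16:45–18:00.
Quinn ∩ Dana ∩ Yusuf: 08:30–11:00, 14:30–16:15, 16:45–17:45.
Quinn ∩ Dana ∩ Yusuf ∩ Hiro: 08:30–10:30, 15:15–16:15, 16:45–17:45.
Total common minutes: 120 + 60 + 60 = 240.

240 minutes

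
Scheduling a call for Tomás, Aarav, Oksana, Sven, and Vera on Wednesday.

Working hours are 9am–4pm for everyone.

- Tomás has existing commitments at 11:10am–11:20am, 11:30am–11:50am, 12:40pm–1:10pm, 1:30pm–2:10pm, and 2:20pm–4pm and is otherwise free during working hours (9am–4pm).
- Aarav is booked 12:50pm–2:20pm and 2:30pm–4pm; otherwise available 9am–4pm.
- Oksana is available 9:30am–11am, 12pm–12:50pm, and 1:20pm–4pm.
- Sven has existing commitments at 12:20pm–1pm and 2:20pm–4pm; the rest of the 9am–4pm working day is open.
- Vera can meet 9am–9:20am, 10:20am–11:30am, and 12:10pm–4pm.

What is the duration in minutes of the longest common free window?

40 minutes

Tomás free within 09:00–16:00: 09:00–11:10, 11:20–11:30, 11:50–12:40, 13:10–13:30, 14:10–14:20.
Aarav free within 09:00–16:00: 09:00–12:50, 14:20–14:30.
Sven free within 09:00–16:00: 09:00–12:20, 13:00–14:20.
Tomás ∩ Aarav: 09:00–11:10, 11:20–11:30, 11:50–12:40.
Tomás ∩ Aarav ∩ Oksana: 09:30–11:00, 12:00–12:40.
Tomás ∩ Aarav ∩ Oksana ∩ Sven: 09:30–11:00, 12:00–12:20.
Tomás ∩ Aarav ∩ Oksana ∩ Sven ∩ Vera: 10:20–11:00, 12:10–12:20.
Common window lengths: 40, 10 min; longest is 40.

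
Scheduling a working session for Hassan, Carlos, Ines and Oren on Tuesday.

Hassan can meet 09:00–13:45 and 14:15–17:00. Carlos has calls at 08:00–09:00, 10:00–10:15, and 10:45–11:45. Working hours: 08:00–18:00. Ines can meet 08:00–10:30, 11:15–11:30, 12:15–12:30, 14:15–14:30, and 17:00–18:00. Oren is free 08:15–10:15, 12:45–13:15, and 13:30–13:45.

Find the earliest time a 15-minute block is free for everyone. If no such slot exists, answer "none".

09:00

Carlos free within 08:00–18:00: 09:00–10:00, 10:15–10:45, 11:45–18:00.
Hassan ∩ Carlos: 09:00–10:00, 10:15–10:45, 11:45–13:45, 14:15–17:00.
Hassan ∩ Carlos ∩ Ines: 09:00–10:00, 10:15–10:30, 12:15–12:30, 14:15–14:30.
Hassan ∩ Carlos ∩ Ines ∩ Oren: 09:00–10:00.
Windows ≥ 15 min: 09:00–10:00.
Earliest such window starts at 09:00.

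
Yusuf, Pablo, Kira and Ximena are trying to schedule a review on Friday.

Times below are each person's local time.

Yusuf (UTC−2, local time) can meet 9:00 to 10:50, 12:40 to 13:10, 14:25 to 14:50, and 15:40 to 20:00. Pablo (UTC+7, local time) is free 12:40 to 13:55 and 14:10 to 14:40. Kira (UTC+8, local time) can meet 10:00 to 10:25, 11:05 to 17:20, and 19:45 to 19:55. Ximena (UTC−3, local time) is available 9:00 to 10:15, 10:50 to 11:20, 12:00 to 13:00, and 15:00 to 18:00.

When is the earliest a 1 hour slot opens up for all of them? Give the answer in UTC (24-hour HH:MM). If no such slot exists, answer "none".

Yusuf → UTC: 11:00–12:50, 14:40–15:10, 16:25–16:50, 17:40–22:00.
Pablo → UTC: 05:40–06:55, 07:10–07:40.
Kira → UTC: 02:00–02:25, 03:05–09:20, 11:45–11:55.
Ximena → UTC: 12:00–13:15, 13:50–14:20, 15:00–16:00, 18:00–21:00.
Yusuf ∩ Pablo: (none).
Yusuf ∩ Pablo ∩ Kira: (none).
Yusuf ∩ Pablo ∩ Kira ∩ Ximena: (none).
Windows ≥ 60 min: (none).

none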